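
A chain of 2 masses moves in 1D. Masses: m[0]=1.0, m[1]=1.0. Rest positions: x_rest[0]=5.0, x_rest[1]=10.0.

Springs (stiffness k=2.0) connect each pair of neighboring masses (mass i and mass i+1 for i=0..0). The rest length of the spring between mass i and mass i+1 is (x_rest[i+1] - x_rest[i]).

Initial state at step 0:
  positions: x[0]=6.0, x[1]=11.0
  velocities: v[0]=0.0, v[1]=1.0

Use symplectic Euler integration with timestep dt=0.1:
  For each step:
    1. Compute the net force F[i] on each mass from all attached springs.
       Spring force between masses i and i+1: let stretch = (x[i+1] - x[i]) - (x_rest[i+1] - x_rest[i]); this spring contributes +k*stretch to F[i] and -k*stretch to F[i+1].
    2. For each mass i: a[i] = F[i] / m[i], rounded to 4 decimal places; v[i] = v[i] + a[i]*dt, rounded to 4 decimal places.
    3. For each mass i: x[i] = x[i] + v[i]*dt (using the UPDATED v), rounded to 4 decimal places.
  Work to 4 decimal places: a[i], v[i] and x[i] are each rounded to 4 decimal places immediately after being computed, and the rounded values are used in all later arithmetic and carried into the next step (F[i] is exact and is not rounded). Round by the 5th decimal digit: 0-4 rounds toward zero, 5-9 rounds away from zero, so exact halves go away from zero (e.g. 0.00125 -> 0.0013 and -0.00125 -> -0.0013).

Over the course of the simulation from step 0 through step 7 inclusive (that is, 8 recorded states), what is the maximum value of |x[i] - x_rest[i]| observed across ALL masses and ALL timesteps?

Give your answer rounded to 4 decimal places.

Answer: 1.5977

Derivation:
Step 0: x=[6.0000 11.0000] v=[0.0000 1.0000]
Step 1: x=[6.0000 11.1000] v=[0.0000 1.0000]
Step 2: x=[6.0020 11.1980] v=[0.0200 0.9800]
Step 3: x=[6.0079 11.2921] v=[0.0592 0.9408]
Step 4: x=[6.0195 11.3805] v=[0.1160 0.8840]
Step 5: x=[6.0383 11.4617] v=[0.1882 0.8118]
Step 6: x=[6.0656 11.5344] v=[0.2729 0.7271]
Step 7: x=[6.1023 11.5977] v=[0.3667 0.6333]
Max displacement = 1.5977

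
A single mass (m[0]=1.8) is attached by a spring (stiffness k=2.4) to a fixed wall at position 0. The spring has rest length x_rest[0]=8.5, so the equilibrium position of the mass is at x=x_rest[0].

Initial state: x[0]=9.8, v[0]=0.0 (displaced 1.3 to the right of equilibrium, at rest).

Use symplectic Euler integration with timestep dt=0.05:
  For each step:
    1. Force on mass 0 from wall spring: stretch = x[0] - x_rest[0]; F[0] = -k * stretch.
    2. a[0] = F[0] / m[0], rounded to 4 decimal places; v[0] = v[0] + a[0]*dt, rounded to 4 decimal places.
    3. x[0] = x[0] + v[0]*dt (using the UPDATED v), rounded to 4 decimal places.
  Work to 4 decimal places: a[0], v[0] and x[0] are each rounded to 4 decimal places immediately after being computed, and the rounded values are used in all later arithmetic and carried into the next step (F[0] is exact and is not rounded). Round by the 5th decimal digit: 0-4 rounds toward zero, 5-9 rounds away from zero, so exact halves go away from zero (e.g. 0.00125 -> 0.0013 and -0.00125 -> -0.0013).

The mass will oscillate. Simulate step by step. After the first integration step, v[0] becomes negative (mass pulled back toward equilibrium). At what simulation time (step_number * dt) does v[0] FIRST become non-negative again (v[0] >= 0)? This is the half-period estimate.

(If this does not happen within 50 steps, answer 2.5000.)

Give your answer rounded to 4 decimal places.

Step 0: x=[9.8000] v=[0.0000]
Step 1: x=[9.7957] v=[-0.0867]
Step 2: x=[9.7870] v=[-0.1731]
Step 3: x=[9.7741] v=[-0.2589]
Step 4: x=[9.7569] v=[-0.3438]
Step 5: x=[9.7355] v=[-0.4276]
Step 6: x=[9.7100] v=[-0.5100]
Step 7: x=[9.6805] v=[-0.5907]
Step 8: x=[9.6470] v=[-0.6694]
Step 9: x=[9.6097] v=[-0.7459]
Step 10: x=[9.5687] v=[-0.8199]
Step 11: x=[9.5241] v=[-0.8911]
Step 12: x=[9.4761] v=[-0.9594]
Step 13: x=[9.4249] v=[-1.0245]
Step 14: x=[9.3706] v=[-1.0862]
Step 15: x=[9.3134] v=[-1.1442]
Step 16: x=[9.2535] v=[-1.1984]
Step 17: x=[9.1911] v=[-1.2486]
Step 18: x=[9.1264] v=[-1.2947]
Step 19: x=[9.0596] v=[-1.3365]
Step 20: x=[8.9909] v=[-1.3738]
Step 21: x=[8.9206] v=[-1.4065]
Step 22: x=[8.8489] v=[-1.4345]
Step 23: x=[8.7760] v=[-1.4578]
Step 24: x=[8.7022] v=[-1.4762]
Step 25: x=[8.6277] v=[-1.4897]
Step 26: x=[8.5528] v=[-1.4982]
Step 27: x=[8.4777] v=[-1.5017]
Step 28: x=[8.4027] v=[-1.5002]
Step 29: x=[8.3280] v=[-1.4937]
Step 30: x=[8.2539] v=[-1.4822]
Step 31: x=[8.1806] v=[-1.4658]
Step 32: x=[8.1084] v=[-1.4445]
Step 33: x=[8.0375] v=[-1.4184]
Step 34: x=[7.9681] v=[-1.3876]
Step 35: x=[7.9005] v=[-1.3521]
Step 36: x=[7.8349] v=[-1.3121]
Step 37: x=[7.7715] v=[-1.2678]
Step 38: x=[7.7105] v=[-1.2192]
Step 39: x=[7.6522] v=[-1.1666]
Step 40: x=[7.5967] v=[-1.1101]
Step 41: x=[7.5442] v=[-1.0499]
Step 42: x=[7.4949] v=[-0.9862]
Step 43: x=[7.4489] v=[-0.9192]
Step 44: x=[7.4064] v=[-0.8491]
Step 45: x=[7.3676] v=[-0.7762]
Step 46: x=[7.3326] v=[-0.7007]
Step 47: x=[7.3015] v=[-0.6229]
Step 48: x=[7.2744] v=[-0.5430]
Step 49: x=[7.2513] v=[-0.4613]
Step 50: x=[7.2324] v=[-0.3781]
v[0] did not become non-negative within 50 steps; using fallback time=2.5000

Answer: 2.5000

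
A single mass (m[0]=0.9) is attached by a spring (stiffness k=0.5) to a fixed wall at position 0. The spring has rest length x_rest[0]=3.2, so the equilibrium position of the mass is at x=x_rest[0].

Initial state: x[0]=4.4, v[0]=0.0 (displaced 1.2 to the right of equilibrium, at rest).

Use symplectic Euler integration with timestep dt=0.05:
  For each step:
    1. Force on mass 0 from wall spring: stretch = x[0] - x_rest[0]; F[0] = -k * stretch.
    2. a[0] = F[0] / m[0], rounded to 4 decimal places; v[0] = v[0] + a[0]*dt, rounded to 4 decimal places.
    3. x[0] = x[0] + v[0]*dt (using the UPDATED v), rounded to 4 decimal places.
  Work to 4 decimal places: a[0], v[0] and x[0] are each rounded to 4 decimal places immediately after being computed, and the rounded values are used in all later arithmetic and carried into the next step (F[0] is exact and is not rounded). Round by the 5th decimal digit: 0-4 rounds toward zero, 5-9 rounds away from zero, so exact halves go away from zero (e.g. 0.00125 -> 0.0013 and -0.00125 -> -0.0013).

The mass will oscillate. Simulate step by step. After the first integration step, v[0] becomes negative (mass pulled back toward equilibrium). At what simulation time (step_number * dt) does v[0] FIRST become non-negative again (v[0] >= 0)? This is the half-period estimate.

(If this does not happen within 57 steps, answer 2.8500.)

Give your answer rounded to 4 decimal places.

Step 0: x=[4.4000] v=[0.0000]
Step 1: x=[4.3983] v=[-0.0333]
Step 2: x=[4.3950] v=[-0.0666]
Step 3: x=[4.3900] v=[-0.0998]
Step 4: x=[4.3834] v=[-0.1329]
Step 5: x=[4.3751] v=[-0.1658]
Step 6: x=[4.3652] v=[-0.1984]
Step 7: x=[4.3537] v=[-0.2308]
Step 8: x=[4.3406] v=[-0.2628]
Step 9: x=[4.3259] v=[-0.2945]
Step 10: x=[4.3096] v=[-0.3258]
Step 11: x=[4.2918] v=[-0.3566]
Step 12: x=[4.2725] v=[-0.3869]
Step 13: x=[4.2517] v=[-0.4167]
Step 14: x=[4.2294] v=[-0.4459]
Step 15: x=[4.2057] v=[-0.4745]
Step 16: x=[4.1806] v=[-0.5024]
Step 17: x=[4.1541] v=[-0.5296]
Step 18: x=[4.1263] v=[-0.5561]
Step 19: x=[4.0972] v=[-0.5818]
Step 20: x=[4.0669] v=[-0.6067]
Step 21: x=[4.0354] v=[-0.6308]
Step 22: x=[4.0027] v=[-0.6540]
Step 23: x=[3.9689] v=[-0.6763]
Step 24: x=[3.9340] v=[-0.6977]
Step 25: x=[3.8981] v=[-0.7181]
Step 26: x=[3.8612] v=[-0.7375]
Step 27: x=[3.8234] v=[-0.7559]
Step 28: x=[3.7847] v=[-0.7732]
Step 29: x=[3.7452] v=[-0.7894]
Step 30: x=[3.7050] v=[-0.8045]
Step 31: x=[3.6641] v=[-0.8185]
Step 32: x=[3.6225] v=[-0.8314]
Step 33: x=[3.5803] v=[-0.8431]
Step 34: x=[3.5376] v=[-0.8537]
Step 35: x=[3.4944] v=[-0.8631]
Step 36: x=[3.4508] v=[-0.8713]
Step 37: x=[3.4069] v=[-0.8783]
Step 38: x=[3.3627] v=[-0.8840]
Step 39: x=[3.3183] v=[-0.8885]
Step 40: x=[3.2737] v=[-0.8918]
Step 41: x=[3.2290] v=[-0.8938]
Step 42: x=[3.1843] v=[-0.8946]
Step 43: x=[3.1396] v=[-0.8942]
Step 44: x=[3.0950] v=[-0.8925]
Step 45: x=[3.0505] v=[-0.8896]
Step 46: x=[3.0062] v=[-0.8854]
Step 47: x=[2.9622] v=[-0.8800]
Step 48: x=[2.9185] v=[-0.8734]
Step 49: x=[2.8752] v=[-0.8656]
Step 50: x=[2.8324] v=[-0.8566]
Step 51: x=[2.7901] v=[-0.8464]
Step 52: x=[2.7484] v=[-0.8350]
Step 53: x=[2.7073] v=[-0.8225]
Step 54: x=[2.6669] v=[-0.8088]
Step 55: x=[2.6272] v=[-0.7940]
Step 56: x=[2.5883] v=[-0.7781]
Step 57: x=[2.5502] v=[-0.7611]
v[0] did not become non-negative within 57 steps; using fallback time=2.8500

Answer: 2.8500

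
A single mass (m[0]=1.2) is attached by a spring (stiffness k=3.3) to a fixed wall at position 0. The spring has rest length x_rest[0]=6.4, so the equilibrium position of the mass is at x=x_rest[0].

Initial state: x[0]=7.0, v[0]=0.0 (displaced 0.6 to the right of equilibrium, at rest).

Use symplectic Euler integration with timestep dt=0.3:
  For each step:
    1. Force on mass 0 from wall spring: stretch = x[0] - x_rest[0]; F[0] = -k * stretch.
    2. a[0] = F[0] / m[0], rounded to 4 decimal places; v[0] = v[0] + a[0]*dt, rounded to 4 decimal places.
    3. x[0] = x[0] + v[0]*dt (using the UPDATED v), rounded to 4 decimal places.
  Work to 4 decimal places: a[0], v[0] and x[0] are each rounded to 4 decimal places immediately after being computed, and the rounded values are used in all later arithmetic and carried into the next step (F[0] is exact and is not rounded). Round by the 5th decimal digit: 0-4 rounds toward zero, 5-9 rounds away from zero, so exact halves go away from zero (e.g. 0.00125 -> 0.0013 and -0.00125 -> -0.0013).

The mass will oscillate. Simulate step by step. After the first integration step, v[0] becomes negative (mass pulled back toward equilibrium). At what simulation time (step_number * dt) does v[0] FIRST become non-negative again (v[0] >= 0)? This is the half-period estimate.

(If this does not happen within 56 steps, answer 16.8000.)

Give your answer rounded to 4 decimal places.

Answer: 2.1000

Derivation:
Step 0: x=[7.0000] v=[0.0000]
Step 1: x=[6.8515] v=[-0.4950]
Step 2: x=[6.5913] v=[-0.8675]
Step 3: x=[6.2837] v=[-1.0253]
Step 4: x=[6.0049] v=[-0.9294]
Step 5: x=[5.8239] v=[-0.6035]
Step 6: x=[5.7854] v=[-0.1282]
Step 7: x=[5.8991] v=[0.3789]
First v>=0 after going negative at step 7, time=2.1000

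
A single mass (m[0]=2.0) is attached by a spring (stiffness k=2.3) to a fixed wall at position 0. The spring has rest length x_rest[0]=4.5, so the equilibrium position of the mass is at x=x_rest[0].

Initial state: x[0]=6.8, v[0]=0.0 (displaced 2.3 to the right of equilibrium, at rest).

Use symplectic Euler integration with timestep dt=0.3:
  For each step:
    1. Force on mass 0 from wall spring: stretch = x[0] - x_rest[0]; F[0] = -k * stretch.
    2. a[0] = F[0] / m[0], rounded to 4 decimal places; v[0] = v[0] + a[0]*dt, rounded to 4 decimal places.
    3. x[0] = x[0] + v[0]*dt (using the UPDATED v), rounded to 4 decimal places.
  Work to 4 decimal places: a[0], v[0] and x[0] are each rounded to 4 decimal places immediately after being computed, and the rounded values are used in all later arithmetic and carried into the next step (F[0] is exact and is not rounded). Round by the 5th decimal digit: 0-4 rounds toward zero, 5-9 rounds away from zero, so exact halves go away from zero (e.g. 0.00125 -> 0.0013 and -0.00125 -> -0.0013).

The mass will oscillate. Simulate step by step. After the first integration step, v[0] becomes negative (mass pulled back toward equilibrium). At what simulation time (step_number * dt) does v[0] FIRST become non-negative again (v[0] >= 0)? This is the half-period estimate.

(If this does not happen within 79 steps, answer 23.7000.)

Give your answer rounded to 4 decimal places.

Step 0: x=[6.8000] v=[0.0000]
Step 1: x=[6.5620] v=[-0.7935]
Step 2: x=[6.1105] v=[-1.5049]
Step 3: x=[5.4924] v=[-2.0605]
Step 4: x=[4.7715] v=[-2.4029]
Step 5: x=[4.0225] v=[-2.4966]
Step 6: x=[3.3229] v=[-2.3319]
Step 7: x=[2.7452] v=[-1.9258]
Step 8: x=[2.3491] v=[-1.3204]
Step 9: x=[2.1756] v=[-0.5784]
Step 10: x=[2.2427] v=[0.2235]
First v>=0 after going negative at step 10, time=3.0000

Answer: 3.0000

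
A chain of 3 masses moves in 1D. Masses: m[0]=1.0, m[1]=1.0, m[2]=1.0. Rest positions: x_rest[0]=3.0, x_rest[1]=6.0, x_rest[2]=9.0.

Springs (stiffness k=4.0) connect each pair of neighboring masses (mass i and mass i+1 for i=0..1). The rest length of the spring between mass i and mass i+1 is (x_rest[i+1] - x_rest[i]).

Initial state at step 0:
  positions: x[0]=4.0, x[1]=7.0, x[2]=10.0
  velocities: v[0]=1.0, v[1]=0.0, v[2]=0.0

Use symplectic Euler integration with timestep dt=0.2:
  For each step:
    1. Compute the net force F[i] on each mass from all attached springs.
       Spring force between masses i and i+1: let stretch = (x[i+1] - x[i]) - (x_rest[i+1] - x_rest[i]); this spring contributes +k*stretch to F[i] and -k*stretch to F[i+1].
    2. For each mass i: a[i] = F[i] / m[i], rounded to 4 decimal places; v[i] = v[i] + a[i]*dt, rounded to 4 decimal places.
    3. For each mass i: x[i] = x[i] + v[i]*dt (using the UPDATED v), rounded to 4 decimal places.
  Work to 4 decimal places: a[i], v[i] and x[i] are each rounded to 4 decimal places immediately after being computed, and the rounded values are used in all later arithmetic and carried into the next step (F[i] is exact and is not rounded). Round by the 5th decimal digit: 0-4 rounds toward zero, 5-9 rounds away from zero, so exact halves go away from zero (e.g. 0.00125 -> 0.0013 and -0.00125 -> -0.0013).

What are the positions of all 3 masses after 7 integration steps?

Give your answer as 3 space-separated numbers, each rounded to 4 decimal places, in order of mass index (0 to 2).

Answer: 4.4978 7.5663 10.3359

Derivation:
Step 0: x=[4.0000 7.0000 10.0000] v=[1.0000 0.0000 0.0000]
Step 1: x=[4.2000 7.0000 10.0000] v=[1.0000 0.0000 0.0000]
Step 2: x=[4.3680 7.0320 10.0000] v=[0.8400 0.1600 0.0000]
Step 3: x=[4.4822 7.1126 10.0051] v=[0.5712 0.4032 0.0256]
Step 4: x=[4.5373 7.2352 10.0274] v=[0.2755 0.6129 0.1116]
Step 5: x=[4.5441 7.3729 10.0830] v=[0.0338 0.6883 0.2778]
Step 6: x=[4.5235 7.4916 10.1849] v=[-0.1032 0.5933 0.5097]
Step 7: x=[4.4978 7.5663 10.3359] v=[-0.1287 0.3735 0.7551]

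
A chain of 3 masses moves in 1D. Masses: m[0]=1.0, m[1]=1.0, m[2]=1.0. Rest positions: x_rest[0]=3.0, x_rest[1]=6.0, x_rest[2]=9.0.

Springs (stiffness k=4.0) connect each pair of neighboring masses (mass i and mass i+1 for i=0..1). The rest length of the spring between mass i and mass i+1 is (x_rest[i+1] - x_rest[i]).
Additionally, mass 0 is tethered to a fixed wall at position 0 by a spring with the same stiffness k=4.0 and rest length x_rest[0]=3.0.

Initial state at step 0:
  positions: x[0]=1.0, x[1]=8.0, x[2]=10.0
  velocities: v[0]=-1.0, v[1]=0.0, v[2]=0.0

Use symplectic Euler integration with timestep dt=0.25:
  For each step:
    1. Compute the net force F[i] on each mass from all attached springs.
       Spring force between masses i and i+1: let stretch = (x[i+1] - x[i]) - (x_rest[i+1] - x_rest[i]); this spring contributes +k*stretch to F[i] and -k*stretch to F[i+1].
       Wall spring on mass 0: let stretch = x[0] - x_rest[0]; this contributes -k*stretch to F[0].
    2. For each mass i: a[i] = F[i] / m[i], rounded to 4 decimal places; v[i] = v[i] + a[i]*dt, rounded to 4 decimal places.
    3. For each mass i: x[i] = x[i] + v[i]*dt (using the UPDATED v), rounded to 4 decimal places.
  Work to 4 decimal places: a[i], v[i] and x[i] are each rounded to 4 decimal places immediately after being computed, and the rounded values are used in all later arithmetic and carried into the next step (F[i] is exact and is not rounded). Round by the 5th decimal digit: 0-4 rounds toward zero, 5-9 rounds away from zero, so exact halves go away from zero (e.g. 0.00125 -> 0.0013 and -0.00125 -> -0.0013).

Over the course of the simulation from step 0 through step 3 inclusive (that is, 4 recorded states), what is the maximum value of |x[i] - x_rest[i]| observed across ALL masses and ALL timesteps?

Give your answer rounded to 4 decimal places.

Step 0: x=[1.0000 8.0000 10.0000] v=[-1.0000 0.0000 0.0000]
Step 1: x=[2.2500 6.7500 10.2500] v=[5.0000 -5.0000 1.0000]
Step 2: x=[4.0625 5.2500 10.3750] v=[7.2500 -6.0000 0.5000]
Step 3: x=[5.1563 4.7344 9.9688] v=[4.3750 -2.0625 -1.6250]
Max displacement = 2.1563

Answer: 2.1563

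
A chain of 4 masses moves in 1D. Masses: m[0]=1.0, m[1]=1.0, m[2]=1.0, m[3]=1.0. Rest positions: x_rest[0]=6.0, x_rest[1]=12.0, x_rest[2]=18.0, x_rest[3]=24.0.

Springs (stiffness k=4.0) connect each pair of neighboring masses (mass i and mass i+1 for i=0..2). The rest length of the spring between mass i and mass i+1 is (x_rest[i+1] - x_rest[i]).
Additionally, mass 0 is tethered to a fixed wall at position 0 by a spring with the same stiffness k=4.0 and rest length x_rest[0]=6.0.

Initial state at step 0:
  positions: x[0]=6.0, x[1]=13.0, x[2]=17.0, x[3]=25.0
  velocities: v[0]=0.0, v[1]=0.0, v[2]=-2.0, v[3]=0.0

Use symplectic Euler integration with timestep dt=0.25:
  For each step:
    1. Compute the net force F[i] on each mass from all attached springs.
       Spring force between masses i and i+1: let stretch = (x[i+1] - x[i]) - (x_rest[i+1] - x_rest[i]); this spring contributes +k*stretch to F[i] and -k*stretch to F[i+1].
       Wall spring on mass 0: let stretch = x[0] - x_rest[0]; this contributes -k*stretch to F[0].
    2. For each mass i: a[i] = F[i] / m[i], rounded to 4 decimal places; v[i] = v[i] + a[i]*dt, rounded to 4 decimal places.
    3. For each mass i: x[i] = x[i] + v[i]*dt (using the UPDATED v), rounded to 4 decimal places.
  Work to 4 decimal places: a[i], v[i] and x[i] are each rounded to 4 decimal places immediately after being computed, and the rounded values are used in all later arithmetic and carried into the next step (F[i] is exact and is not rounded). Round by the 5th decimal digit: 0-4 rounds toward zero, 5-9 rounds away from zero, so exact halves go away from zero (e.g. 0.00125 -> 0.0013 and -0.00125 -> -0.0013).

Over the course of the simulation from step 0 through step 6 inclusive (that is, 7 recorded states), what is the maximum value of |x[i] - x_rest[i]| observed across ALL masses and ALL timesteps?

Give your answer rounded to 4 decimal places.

Step 0: x=[6.0000 13.0000 17.0000 25.0000] v=[0.0000 0.0000 -2.0000 0.0000]
Step 1: x=[6.2500 12.2500 17.5000 24.5000] v=[1.0000 -3.0000 2.0000 -2.0000]
Step 2: x=[6.4375 11.3125 18.4375 23.7500] v=[0.7500 -3.7500 3.7500 -3.0000]
Step 3: x=[6.2344 10.9375 18.9219 23.1719] v=[-0.8125 -1.5000 1.9375 -2.3125]
Step 4: x=[5.6485 11.3828 18.4727 23.0313] v=[-2.3438 1.7813 -1.7969 -0.5625]
Step 5: x=[5.0840 12.1670 17.3907 23.2510] v=[-2.2580 3.1369 -4.3282 0.8789]
Step 6: x=[5.0193 12.4864 16.4678 23.5057] v=[-0.2590 1.2776 -3.6916 1.0186]
Max displacement = 1.5322

Answer: 1.5322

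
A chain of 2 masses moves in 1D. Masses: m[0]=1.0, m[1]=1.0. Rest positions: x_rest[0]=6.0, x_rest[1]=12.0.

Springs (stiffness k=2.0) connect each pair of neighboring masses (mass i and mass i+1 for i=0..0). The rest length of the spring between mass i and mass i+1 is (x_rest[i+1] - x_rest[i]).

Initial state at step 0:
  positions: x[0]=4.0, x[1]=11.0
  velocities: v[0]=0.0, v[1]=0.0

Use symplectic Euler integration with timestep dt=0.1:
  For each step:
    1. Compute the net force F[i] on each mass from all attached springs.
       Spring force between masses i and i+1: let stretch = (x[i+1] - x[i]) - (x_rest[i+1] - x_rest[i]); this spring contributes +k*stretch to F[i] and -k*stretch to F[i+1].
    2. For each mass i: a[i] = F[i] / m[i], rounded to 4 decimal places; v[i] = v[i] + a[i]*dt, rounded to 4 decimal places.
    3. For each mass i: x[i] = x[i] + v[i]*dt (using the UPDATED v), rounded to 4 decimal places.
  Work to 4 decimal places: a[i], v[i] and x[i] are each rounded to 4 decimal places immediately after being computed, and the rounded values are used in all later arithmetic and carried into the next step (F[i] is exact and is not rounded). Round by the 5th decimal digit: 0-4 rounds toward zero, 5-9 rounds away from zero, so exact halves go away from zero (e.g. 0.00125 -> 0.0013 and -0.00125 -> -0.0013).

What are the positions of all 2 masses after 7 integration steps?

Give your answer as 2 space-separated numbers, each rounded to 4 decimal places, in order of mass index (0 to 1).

Step 0: x=[4.0000 11.0000] v=[0.0000 0.0000]
Step 1: x=[4.0200 10.9800] v=[0.2000 -0.2000]
Step 2: x=[4.0592 10.9408] v=[0.3920 -0.3920]
Step 3: x=[4.1160 10.8840] v=[0.5683 -0.5683]
Step 4: x=[4.1882 10.8118] v=[0.7219 -0.7219]
Step 5: x=[4.2729 10.7271] v=[0.8466 -0.8466]
Step 6: x=[4.3666 10.6334] v=[0.9374 -0.9374]
Step 7: x=[4.4657 10.5343] v=[0.9908 -0.9908]

Answer: 4.4657 10.5343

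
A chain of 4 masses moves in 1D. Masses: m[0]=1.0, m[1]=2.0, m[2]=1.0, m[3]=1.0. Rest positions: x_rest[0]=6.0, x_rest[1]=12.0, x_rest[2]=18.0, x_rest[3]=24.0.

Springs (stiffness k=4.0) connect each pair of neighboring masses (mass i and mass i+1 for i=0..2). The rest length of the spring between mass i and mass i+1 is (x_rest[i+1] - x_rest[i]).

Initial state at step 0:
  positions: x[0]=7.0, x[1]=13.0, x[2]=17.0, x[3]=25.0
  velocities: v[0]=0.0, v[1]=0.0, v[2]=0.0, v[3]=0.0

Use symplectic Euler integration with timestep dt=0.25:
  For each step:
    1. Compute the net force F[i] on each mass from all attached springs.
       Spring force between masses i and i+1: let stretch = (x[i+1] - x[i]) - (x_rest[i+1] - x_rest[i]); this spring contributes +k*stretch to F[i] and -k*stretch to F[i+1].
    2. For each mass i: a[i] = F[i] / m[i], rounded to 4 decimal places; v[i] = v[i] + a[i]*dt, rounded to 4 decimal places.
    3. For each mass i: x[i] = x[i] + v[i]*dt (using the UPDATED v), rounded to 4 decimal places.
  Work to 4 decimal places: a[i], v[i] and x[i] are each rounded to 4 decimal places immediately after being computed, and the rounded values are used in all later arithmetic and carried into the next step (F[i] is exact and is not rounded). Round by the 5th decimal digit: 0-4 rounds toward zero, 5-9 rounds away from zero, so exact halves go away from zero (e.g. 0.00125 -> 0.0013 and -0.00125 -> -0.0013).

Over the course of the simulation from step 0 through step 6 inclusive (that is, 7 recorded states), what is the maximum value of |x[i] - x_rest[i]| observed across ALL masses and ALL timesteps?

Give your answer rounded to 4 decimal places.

Step 0: x=[7.0000 13.0000 17.0000 25.0000] v=[0.0000 0.0000 0.0000 0.0000]
Step 1: x=[7.0000 12.7500 18.0000 24.5000] v=[0.0000 -1.0000 4.0000 -2.0000]
Step 2: x=[6.9375 12.4375 19.3125 23.8750] v=[-0.2500 -1.2500 5.2500 -2.5000]
Step 3: x=[6.7500 12.2969 20.0469 23.6094] v=[-0.7500 -0.5625 2.9375 -1.0625]
Step 4: x=[6.4492 12.4317 19.7344 23.9532] v=[-1.2031 0.5391 -1.2500 1.3750]
Step 5: x=[6.1441 12.7315 18.6509 24.7423] v=[-1.2206 1.1992 -4.3339 3.1562]
Step 6: x=[5.9858 12.9478 17.6104 25.5085] v=[-0.6332 0.8652 -4.1619 3.0648]
Max displacement = 2.0469

Answer: 2.0469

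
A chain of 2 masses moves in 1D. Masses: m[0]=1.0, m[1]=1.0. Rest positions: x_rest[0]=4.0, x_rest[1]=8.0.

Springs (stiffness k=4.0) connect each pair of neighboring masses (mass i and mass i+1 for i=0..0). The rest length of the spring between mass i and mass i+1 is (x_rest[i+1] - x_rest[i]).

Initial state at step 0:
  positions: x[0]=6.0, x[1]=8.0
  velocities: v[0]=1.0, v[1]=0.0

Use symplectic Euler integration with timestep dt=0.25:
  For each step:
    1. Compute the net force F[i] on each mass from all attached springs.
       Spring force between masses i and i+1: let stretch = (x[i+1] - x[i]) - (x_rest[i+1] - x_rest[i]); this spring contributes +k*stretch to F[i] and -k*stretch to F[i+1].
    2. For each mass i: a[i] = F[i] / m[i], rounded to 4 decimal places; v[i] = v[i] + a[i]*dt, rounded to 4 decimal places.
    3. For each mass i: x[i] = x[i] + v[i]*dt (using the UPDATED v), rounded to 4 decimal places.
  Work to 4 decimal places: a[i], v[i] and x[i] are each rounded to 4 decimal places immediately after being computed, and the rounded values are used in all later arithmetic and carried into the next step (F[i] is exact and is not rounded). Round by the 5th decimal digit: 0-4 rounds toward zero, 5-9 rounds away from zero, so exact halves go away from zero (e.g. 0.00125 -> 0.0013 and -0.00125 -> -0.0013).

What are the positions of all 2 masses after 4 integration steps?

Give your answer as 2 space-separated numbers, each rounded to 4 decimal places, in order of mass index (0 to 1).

Step 0: x=[6.0000 8.0000] v=[1.0000 0.0000]
Step 1: x=[5.7500 8.5000] v=[-1.0000 2.0000]
Step 2: x=[5.1875 9.3125] v=[-2.2500 3.2500]
Step 3: x=[4.6563 10.0938] v=[-2.1250 3.1250]
Step 4: x=[4.4844 10.5157] v=[-0.6875 1.6875]

Answer: 4.4844 10.5157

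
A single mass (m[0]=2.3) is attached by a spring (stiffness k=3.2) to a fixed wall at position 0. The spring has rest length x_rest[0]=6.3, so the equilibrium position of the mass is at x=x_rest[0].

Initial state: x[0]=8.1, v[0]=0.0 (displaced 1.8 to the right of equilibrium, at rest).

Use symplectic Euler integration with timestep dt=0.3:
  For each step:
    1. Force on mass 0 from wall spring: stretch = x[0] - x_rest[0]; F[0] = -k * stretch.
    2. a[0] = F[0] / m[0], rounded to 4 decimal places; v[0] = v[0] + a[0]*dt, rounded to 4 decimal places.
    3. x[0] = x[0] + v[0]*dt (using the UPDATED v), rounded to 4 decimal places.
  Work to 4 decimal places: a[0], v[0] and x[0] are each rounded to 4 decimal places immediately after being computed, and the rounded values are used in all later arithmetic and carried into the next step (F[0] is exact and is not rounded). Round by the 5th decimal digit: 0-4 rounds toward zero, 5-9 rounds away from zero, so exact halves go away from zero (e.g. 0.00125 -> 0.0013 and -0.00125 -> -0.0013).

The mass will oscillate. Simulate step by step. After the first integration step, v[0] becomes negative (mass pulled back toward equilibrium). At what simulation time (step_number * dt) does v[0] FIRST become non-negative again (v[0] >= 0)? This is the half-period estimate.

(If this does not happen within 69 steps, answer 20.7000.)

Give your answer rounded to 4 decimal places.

Answer: 2.7000

Derivation:
Step 0: x=[8.1000] v=[0.0000]
Step 1: x=[7.8746] v=[-0.7513]
Step 2: x=[7.4521] v=[-1.4085]
Step 3: x=[6.8853] v=[-1.8894]
Step 4: x=[6.2452] v=[-2.1337]
Step 5: x=[5.6120] v=[-2.1108]
Step 6: x=[5.0649] v=[-1.8236]
Step 7: x=[4.6725] v=[-1.3081]
Step 8: x=[4.4839] v=[-0.6288]
Step 9: x=[4.5227] v=[0.1292]
First v>=0 after going negative at step 9, time=2.7000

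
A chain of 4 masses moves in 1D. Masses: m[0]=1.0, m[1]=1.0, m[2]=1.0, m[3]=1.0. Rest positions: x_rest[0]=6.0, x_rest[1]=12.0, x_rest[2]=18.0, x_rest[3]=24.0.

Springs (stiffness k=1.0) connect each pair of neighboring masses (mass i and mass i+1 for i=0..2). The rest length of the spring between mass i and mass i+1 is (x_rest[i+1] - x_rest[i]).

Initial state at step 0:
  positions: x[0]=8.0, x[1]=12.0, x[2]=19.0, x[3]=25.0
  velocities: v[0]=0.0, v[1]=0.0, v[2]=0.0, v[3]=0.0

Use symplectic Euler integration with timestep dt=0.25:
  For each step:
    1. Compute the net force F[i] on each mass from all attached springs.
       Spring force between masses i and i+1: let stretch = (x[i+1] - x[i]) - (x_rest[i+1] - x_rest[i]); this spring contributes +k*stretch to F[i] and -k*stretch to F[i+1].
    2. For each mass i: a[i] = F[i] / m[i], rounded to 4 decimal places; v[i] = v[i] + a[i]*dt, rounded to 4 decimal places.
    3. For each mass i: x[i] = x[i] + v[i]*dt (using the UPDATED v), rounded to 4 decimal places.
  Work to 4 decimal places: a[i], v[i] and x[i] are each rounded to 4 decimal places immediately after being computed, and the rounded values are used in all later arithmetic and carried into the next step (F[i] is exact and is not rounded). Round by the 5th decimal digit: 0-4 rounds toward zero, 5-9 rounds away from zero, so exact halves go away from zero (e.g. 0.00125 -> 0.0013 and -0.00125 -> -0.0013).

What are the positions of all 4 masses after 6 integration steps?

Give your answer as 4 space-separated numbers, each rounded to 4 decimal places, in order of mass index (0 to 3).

Step 0: x=[8.0000 12.0000 19.0000 25.0000] v=[0.0000 0.0000 0.0000 0.0000]
Step 1: x=[7.8750 12.1875 18.9375 25.0000] v=[-0.5000 0.7500 -0.2500 0.0000]
Step 2: x=[7.6445 12.5274 18.8320 24.9961] v=[-0.9219 1.3594 -0.4219 -0.0156]
Step 3: x=[7.3442 12.9561 18.7178 24.9820] v=[-1.2012 1.7148 -0.4570 -0.0566]
Step 4: x=[7.0197 13.3942 18.6350 24.9513] v=[-1.2982 1.7523 -0.3314 -0.1227]
Step 5: x=[6.7186 13.7614 18.6194 24.9009] v=[-1.2046 1.4689 -0.0625 -0.2018]
Step 6: x=[6.4826 13.9921 18.6928 24.8329] v=[-0.9439 0.9227 0.2934 -0.2722]

Answer: 6.4826 13.9921 18.6928 24.8329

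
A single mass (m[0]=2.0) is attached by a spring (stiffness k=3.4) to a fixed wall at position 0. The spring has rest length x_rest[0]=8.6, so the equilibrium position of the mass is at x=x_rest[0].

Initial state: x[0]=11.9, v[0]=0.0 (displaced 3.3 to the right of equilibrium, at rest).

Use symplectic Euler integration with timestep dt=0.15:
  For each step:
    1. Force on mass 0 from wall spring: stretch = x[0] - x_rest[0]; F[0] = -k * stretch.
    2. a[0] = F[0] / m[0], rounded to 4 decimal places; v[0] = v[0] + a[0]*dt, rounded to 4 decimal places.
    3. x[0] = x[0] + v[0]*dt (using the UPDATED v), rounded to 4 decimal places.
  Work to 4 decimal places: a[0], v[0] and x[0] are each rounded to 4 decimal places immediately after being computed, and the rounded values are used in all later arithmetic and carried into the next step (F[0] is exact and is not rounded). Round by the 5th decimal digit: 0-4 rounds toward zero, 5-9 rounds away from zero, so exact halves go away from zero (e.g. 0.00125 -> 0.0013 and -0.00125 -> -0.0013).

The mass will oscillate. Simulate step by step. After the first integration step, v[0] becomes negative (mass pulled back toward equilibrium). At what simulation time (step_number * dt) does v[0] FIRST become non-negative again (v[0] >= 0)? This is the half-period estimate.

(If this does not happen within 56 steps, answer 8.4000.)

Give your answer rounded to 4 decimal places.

Answer: 2.5500

Derivation:
Step 0: x=[11.9000] v=[0.0000]
Step 1: x=[11.7738] v=[-0.8415]
Step 2: x=[11.5262] v=[-1.6508]
Step 3: x=[11.1667] v=[-2.3970]
Step 4: x=[10.7090] v=[-3.0515]
Step 5: x=[10.1706] v=[-3.5893]
Step 6: x=[9.5721] v=[-3.9898]
Step 7: x=[8.9364] v=[-4.2377]
Step 8: x=[8.2879] v=[-4.3235]
Step 9: x=[7.6513] v=[-4.2439]
Step 10: x=[7.0510] v=[-4.0020]
Step 11: x=[6.5100] v=[-3.6070]
Step 12: x=[6.0489] v=[-3.0741]
Step 13: x=[5.6854] v=[-2.4236]
Step 14: x=[5.4333] v=[-1.6804]
Step 15: x=[5.3024] v=[-0.8729]
Step 16: x=[5.2976] v=[-0.0320]
Step 17: x=[5.4191] v=[0.8101]
First v>=0 after going negative at step 17, time=2.5500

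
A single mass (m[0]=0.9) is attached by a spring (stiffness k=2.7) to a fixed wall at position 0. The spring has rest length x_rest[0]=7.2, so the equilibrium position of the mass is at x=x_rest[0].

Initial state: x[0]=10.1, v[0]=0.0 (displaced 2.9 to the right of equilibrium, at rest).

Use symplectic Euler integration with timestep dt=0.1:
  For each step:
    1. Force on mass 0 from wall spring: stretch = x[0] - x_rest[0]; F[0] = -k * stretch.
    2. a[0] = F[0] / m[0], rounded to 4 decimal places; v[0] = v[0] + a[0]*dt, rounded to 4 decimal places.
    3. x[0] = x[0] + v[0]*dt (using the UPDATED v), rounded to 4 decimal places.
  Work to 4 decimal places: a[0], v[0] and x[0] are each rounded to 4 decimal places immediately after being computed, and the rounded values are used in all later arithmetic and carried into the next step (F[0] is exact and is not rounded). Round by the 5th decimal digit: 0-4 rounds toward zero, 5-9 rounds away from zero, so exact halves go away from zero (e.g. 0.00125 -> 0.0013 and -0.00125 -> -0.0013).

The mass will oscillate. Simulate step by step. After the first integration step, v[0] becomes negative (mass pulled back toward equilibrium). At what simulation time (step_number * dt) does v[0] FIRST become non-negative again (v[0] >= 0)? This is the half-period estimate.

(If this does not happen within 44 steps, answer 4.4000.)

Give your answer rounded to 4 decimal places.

Answer: 1.9000

Derivation:
Step 0: x=[10.1000] v=[0.0000]
Step 1: x=[10.0130] v=[-0.8700]
Step 2: x=[9.8416] v=[-1.7139]
Step 3: x=[9.5910] v=[-2.5064]
Step 4: x=[9.2686] v=[-3.2237]
Step 5: x=[8.8842] v=[-3.8443]
Step 6: x=[8.4492] v=[-4.3496]
Step 7: x=[7.9768] v=[-4.7244]
Step 8: x=[7.4811] v=[-4.9574]
Step 9: x=[6.9769] v=[-5.0417]
Step 10: x=[6.4794] v=[-4.9748]
Step 11: x=[6.0035] v=[-4.7586]
Step 12: x=[5.5635] v=[-4.3997]
Step 13: x=[5.1726] v=[-3.9088]
Step 14: x=[4.8425] v=[-3.3006]
Step 15: x=[4.5832] v=[-2.5934]
Step 16: x=[4.4024] v=[-1.8084]
Step 17: x=[4.3055] v=[-0.9691]
Step 18: x=[4.2954] v=[-0.1008]
Step 19: x=[4.3725] v=[0.7706]
First v>=0 after going negative at step 19, time=1.9000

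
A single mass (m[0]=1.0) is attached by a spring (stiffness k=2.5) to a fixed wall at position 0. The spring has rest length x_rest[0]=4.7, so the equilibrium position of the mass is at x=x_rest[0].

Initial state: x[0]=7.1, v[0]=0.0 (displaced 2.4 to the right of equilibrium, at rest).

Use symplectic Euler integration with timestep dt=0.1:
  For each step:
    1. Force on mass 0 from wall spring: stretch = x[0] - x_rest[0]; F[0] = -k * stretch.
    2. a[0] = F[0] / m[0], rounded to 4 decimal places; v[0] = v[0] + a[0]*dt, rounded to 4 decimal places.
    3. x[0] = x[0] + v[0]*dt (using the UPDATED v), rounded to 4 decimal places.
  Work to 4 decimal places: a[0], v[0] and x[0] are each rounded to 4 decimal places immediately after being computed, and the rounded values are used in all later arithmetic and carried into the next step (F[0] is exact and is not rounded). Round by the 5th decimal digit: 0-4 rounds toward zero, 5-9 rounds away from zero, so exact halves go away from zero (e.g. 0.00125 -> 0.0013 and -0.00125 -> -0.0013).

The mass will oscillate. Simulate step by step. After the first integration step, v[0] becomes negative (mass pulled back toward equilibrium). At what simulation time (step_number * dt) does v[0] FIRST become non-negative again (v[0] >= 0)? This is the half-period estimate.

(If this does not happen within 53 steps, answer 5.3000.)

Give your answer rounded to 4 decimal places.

Answer: 2.0000

Derivation:
Step 0: x=[7.1000] v=[0.0000]
Step 1: x=[7.0400] v=[-0.6000]
Step 2: x=[6.9215] v=[-1.1850]
Step 3: x=[6.7475] v=[-1.7404]
Step 4: x=[6.5223] v=[-2.2523]
Step 5: x=[6.2515] v=[-2.7079]
Step 6: x=[5.9419] v=[-3.0958]
Step 7: x=[5.6013] v=[-3.4063]
Step 8: x=[5.2381] v=[-3.6316]
Step 9: x=[4.8615] v=[-3.7661]
Step 10: x=[4.4809] v=[-3.8065]
Step 11: x=[4.1057] v=[-3.7517]
Step 12: x=[3.7454] v=[-3.6031]
Step 13: x=[3.4090] v=[-3.3645]
Step 14: x=[3.1048] v=[-3.0418]
Step 15: x=[2.8405] v=[-2.6430]
Step 16: x=[2.6227] v=[-2.1781]
Step 17: x=[2.4568] v=[-1.6588]
Step 18: x=[2.3470] v=[-1.0980]
Step 19: x=[2.2960] v=[-0.5098]
Step 20: x=[2.3051] v=[0.0912]
First v>=0 after going negative at step 20, time=2.0000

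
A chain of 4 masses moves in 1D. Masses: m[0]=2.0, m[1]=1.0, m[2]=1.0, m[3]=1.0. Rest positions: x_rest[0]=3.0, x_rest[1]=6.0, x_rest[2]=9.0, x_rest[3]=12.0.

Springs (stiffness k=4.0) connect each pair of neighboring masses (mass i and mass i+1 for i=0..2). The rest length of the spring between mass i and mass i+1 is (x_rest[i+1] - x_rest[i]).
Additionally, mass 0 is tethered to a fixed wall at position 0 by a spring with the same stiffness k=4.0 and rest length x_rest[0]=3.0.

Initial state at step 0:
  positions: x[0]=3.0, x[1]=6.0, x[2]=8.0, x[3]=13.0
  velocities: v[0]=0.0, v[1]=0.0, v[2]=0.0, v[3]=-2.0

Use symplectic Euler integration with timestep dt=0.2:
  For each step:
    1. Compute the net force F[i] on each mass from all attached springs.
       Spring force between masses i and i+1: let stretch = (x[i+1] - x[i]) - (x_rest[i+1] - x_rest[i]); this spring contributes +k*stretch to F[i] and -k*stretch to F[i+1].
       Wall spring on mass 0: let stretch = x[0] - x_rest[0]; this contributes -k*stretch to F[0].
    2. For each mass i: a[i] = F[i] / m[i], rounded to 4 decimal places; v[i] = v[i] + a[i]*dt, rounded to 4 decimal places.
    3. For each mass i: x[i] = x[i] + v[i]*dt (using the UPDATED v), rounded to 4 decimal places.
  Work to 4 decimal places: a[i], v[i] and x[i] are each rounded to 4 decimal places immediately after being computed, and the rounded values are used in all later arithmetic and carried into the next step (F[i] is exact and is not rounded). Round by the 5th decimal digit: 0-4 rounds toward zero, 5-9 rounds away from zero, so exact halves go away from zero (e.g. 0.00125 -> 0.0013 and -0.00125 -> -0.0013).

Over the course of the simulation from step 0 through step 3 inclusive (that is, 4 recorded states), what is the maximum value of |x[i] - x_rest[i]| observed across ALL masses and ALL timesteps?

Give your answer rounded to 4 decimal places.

Step 0: x=[3.0000 6.0000 8.0000 13.0000] v=[0.0000 0.0000 0.0000 -2.0000]
Step 1: x=[3.0000 5.8400 8.4800 12.2800] v=[0.0000 -0.8000 2.4000 -3.6000]
Step 2: x=[2.9872 5.6480 9.1456 11.4320] v=[-0.0640 -0.9600 3.3280 -4.2400]
Step 3: x=[2.9483 5.5899 9.6174 10.6982] v=[-0.1946 -0.2906 2.3590 -3.6691]
Max displacement = 1.3018

Answer: 1.3018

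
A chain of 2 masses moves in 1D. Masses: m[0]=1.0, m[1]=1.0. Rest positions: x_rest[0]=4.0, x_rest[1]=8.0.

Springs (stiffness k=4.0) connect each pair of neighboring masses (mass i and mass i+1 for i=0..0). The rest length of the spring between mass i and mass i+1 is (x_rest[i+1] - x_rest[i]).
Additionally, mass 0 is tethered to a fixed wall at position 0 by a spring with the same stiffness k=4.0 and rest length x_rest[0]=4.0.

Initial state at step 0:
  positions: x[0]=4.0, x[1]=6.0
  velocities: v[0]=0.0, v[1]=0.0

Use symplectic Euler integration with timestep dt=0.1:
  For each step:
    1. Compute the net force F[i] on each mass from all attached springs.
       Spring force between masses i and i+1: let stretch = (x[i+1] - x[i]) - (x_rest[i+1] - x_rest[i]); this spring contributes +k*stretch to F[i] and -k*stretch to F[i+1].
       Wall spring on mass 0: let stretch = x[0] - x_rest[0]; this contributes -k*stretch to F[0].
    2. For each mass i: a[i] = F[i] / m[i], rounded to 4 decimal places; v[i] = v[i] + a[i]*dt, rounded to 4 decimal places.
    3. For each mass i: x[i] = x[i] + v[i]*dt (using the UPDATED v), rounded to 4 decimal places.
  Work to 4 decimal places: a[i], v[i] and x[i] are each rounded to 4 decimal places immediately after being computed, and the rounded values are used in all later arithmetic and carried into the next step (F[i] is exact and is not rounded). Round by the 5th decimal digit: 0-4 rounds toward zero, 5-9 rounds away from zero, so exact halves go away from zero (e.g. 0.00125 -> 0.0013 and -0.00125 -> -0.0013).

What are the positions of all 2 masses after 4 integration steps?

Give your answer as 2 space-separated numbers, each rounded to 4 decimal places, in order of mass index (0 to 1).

Answer: 3.3370 6.7084

Derivation:
Step 0: x=[4.0000 6.0000] v=[0.0000 0.0000]
Step 1: x=[3.9200 6.0800] v=[-0.8000 0.8000]
Step 2: x=[3.7696 6.2336] v=[-1.5040 1.5360]
Step 3: x=[3.5670 6.4486] v=[-2.0262 2.1504]
Step 4: x=[3.3370 6.7084] v=[-2.3004 2.5978]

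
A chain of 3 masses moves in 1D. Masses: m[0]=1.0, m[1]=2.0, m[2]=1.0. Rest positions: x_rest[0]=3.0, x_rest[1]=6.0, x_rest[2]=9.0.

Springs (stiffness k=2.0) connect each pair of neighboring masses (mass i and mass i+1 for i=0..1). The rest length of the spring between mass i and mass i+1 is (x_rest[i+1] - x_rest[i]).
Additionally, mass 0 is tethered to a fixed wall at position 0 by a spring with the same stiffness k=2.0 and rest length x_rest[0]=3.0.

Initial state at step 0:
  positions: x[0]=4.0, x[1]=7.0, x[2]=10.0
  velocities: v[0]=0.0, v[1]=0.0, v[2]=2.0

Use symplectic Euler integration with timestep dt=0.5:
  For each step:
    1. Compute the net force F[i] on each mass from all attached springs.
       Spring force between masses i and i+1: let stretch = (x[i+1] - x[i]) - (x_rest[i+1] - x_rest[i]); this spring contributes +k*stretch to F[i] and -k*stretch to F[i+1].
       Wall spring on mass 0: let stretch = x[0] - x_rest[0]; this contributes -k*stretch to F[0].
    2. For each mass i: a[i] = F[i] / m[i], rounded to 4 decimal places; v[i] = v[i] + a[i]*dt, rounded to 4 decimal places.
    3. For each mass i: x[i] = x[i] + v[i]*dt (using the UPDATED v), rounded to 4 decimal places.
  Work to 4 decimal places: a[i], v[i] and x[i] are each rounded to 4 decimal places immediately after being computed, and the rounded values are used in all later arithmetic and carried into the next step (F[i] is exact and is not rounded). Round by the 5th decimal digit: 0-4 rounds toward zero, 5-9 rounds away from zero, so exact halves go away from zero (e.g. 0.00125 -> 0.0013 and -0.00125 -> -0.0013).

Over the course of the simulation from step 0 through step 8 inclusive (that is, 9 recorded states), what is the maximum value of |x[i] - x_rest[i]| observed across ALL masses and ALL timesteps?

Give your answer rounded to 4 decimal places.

Step 0: x=[4.0000 7.0000 10.0000] v=[0.0000 0.0000 2.0000]
Step 1: x=[3.5000 7.0000 11.0000] v=[-1.0000 0.0000 2.0000]
Step 2: x=[3.0000 7.1250 11.5000] v=[-1.0000 0.2500 1.0000]
Step 3: x=[3.0625 7.3125 11.3125] v=[0.1250 0.3750 -0.3750]
Step 4: x=[3.7188 7.4375 10.6250] v=[1.3125 0.2500 -1.3750]
Step 5: x=[4.3750 7.4297 9.8438] v=[1.3124 -0.0156 -1.5625]
Step 6: x=[4.3711 7.2618 9.3555] v=[-0.0079 -0.3359 -0.9766]
Step 7: x=[3.6270 6.8946 9.3204] v=[-1.4883 -0.7344 -0.0703]
Step 8: x=[2.7032 6.3170 9.5724] v=[-1.8477 -1.1553 0.5039]
Max displacement = 2.5000

Answer: 2.5000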